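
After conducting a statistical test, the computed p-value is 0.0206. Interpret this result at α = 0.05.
Since p = 0.0206 < α = 0.05, reject H₀.
There is sufficient evidence to reject the null hypothesis; the result is statistically significant at the 0.05 level.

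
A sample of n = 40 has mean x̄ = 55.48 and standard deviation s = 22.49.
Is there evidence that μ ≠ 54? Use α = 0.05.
One-sample t-test:
H₀: μ = 54
H₁: μ ≠ 54
df = n - 1 = 39
t = (x̄ - μ₀) / (s/√n) = (55.48 - 54) / (22.49/√40) = 0.416
p-value = 0.6795

Since p-value > α = 0.05, we fail to reject H₀.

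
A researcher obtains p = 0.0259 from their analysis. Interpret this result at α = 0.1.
Since p = 0.0259 < α = 0.1, reject H₀.
There is sufficient evidence to reject the null hypothesis; the result is statistically significant at the 0.1 level.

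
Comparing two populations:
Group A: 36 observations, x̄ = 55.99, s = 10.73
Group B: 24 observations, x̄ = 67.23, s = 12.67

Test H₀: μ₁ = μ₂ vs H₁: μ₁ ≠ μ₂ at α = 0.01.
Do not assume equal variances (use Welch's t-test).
Welch's two-sample t-test:
H₀: μ₁ = μ₂
H₁: μ₁ ≠ μ₂
s₁²/n₁ = 10.73²/36 = 3.1981,  s₂²/n₂ = 12.67²/24 = 6.6887
SE = √(s₁²/n₁ + s₂²/n₂) = √(3.1981 + 6.6887) = 3.1443
df (Welch-Satterthwaite) = (s₁²/n₁ + s₂²/n₂)² / [(s₁²/n₁)²/(n₁-1) + (s₂²/n₂)²/(n₂-1)] ≈ 43.69
t = (x̄₁ - x̄₂) / SE = (55.99 - 67.23) / 3.1443 = -11.24 / 3.1443 = -3.575
p-value = 0.0009

Since p-value < α = 0.01, we reject H₀.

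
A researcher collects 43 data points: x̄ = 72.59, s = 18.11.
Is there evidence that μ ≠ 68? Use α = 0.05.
One-sample t-test:
H₀: μ = 68
H₁: μ ≠ 68
df = n - 1 = 42
t = (x̄ - μ₀) / (s/√n) = (72.59 - 68) / (18.11/√43) = 1.662
p-value = 0.1040

Since p-value > α = 0.05, we fail to reject H₀.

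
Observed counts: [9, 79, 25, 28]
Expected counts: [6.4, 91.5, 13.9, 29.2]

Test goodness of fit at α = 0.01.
Chi-square goodness of fit test:
H₀: observed counts match expected distribution
H₁: observed counts differ from expected distribution
df = k - 1 = 3
χ² = Σ(O - E)²/E
   = (9 - 6.4)²/6.4 + (79 - 91.5)²/91.5 + (25 - 13.9)²/13.9 + (28 - 29.2)²/29.2
   = 1.056 + 1.708 + 8.864 + 0.049
   = 11.68
p-value = 0.0086

Since p-value < α = 0.01, we reject H₀.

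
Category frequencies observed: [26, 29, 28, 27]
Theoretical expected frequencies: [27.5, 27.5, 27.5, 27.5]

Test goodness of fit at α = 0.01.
Chi-square goodness of fit test:
H₀: observed counts match expected distribution
H₁: observed counts differ from expected distribution
df = k - 1 = 3
χ² = Σ(O - E)²/E
   = (26 - 27.5)²/27.5 + (29 - 27.5)²/27.5 + (28 - 27.5)²/27.5 + (27 - 27.5)²/27.5
   = 0.082 + 0.082 + 0.009 + 0.009
   = 0.18
p-value = 0.9805

Since p-value > α = 0.01, we fail to reject H₀.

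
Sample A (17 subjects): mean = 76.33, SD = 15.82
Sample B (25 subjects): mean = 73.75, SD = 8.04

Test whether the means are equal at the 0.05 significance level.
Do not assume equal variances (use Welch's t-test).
Welch's two-sample t-test:
H₀: μ₁ = μ₂
H₁: μ₁ ≠ μ₂
s₁²/n₁ = 15.82²/17 = 14.7219,  s₂²/n₂ = 8.04²/25 = 2.5857
SE = √(s₁²/n₁ + s₂²/n₂) = √(14.7219 + 2.5857) = 4.1602
df (Welch-Satterthwaite) = (s₁²/n₁ + s₂²/n₂)² / [(s₁²/n₁)²/(n₁-1) + (s₂²/n₂)²/(n₂-1)] ≈ 21.67
t = (x̄₁ - x̄₂) / SE = (76.33 - 73.75) / 4.1602 = 2.58 / 4.1602 = 0.620
p-value = 0.5416

Since p-value > α = 0.05, we fail to reject H₀.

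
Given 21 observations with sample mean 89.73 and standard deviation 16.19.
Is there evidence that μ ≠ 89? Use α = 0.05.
One-sample t-test:
H₀: μ = 89
H₁: μ ≠ 89
df = n - 1 = 20
t = (x̄ - μ₀) / (s/√n) = (89.73 - 89) / (16.19/√21) = 0.207
p-value = 0.8384

Since p-value > α = 0.05, we fail to reject H₀.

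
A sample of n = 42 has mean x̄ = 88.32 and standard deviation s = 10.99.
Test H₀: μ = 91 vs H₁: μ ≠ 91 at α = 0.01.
One-sample t-test:
H₀: μ = 91
H₁: μ ≠ 91
df = n - 1 = 41
t = (x̄ - μ₀) / (s/√n) = (88.32 - 91) / (10.99/√42) = -1.580
p-value = 0.1217

Since p-value > α = 0.01, we fail to reject H₀.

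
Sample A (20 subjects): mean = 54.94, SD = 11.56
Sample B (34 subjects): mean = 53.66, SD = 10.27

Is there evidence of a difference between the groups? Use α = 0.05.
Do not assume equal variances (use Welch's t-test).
Welch's two-sample t-test:
H₀: μ₁ = μ₂
H₁: μ₁ ≠ μ₂
s₁²/n₁ = 11.56²/20 = 6.6817,  s₂²/n₂ = 10.27²/34 = 3.1021
SE = √(s₁²/n₁ + s₂²/n₂) = √(6.6817 + 3.1021) = 3.1279
df (Welch-Satterthwaite) = (s₁²/n₁ + s₂²/n₂)² / [(s₁²/n₁)²/(n₁-1) + (s₂²/n₂)²/(n₂-1)] ≈ 36.24
t = (x̄₁ - x̄₂) / SE = (54.94 - 53.66) / 3.1279 = 1.28 / 3.1279 = 0.409
p-value = 0.6848

Since p-value > α = 0.05, we fail to reject H₀.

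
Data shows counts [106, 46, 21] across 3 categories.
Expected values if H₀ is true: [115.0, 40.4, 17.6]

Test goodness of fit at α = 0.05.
Chi-square goodness of fit test:
H₀: observed counts match expected distribution
H₁: observed counts differ from expected distribution
df = k - 1 = 2
χ² = Σ(O - E)²/E
   = (106 - 115.0)²/115.0 + (46 - 40.4)²/40.4 + (21 - 17.6)²/17.6
   = 0.704 + 0.776 + 0.657
   = 2.14
p-value = 0.3435

Since p-value > α = 0.05, we fail to reject H₀.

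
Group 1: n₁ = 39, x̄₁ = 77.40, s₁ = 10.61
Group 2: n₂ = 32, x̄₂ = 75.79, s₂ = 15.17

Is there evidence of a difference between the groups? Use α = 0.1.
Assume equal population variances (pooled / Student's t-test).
Student's two-sample t-test (equal variances):
H₀: μ₁ = μ₂
H₁: μ₁ ≠ μ₂
df = n₁ + n₂ - 2 = 69
Pooled variance s_p² = [(n₁-1)s₁² + (n₂-1)s₂²] / (n₁ + n₂ - 2) = [(38)(10.61²) + (31)(15.17²)] / 69 = 165.3875
SE = √(s_p²(1/n₁ + 1/n₂)) = √(165.3875 × (1/39 + 1/32)) = 3.0674
t = (x̄₁ - x̄₂) / SE = (77.40 - 75.79) / 3.0674 = 1.61 / 3.0674 = 0.525
p-value = 0.6014

Since p-value > α = 0.1, we fail to reject H₀.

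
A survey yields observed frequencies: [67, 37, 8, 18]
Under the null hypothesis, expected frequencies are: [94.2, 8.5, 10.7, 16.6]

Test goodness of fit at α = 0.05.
Chi-square goodness of fit test:
H₀: observed counts match expected distribution
H₁: observed counts differ from expected distribution
df = k - 1 = 3
χ² = Σ(O - E)²/E
   = (67 - 94.2)²/94.2 + (37 - 8.5)²/8.5 + (8 - 10.7)²/10.7 + (18 - 16.6)²/16.6
   = 7.854 + 95.559 + 0.681 + 0.118
   = 104.21
p-value < 0.0001

Since p-value < α = 0.05, we reject H₀.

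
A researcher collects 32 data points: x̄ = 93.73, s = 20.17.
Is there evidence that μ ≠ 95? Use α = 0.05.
One-sample t-test:
H₀: μ = 95
H₁: μ ≠ 95
df = n - 1 = 31
t = (x̄ - μ₀) / (s/√n) = (93.73 - 95) / (20.17/√32) = -0.356
p-value = 0.7241

Since p-value > α = 0.05, we fail to reject H₀.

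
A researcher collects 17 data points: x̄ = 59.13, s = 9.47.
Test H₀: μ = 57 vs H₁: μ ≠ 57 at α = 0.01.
One-sample t-test:
H₀: μ = 57
H₁: μ ≠ 57
df = n - 1 = 16
t = (x̄ - μ₀) / (s/√n) = (59.13 - 57) / (9.47/√17) = 0.927
p-value = 0.3675

Since p-value > α = 0.01, we fail to reject H₀.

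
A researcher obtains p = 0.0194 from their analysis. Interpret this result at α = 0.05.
Since p = 0.0194 < α = 0.05, reject H₀.
There is sufficient evidence to reject the null hypothesis; the result is statistically significant at the 0.05 level.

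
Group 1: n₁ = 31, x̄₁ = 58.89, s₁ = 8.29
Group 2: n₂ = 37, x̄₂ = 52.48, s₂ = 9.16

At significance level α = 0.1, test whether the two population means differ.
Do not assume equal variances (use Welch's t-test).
Welch's two-sample t-test:
H₀: μ₁ = μ₂
H₁: μ₁ ≠ μ₂
s₁²/n₁ = 8.29²/31 = 2.2169,  s₂²/n₂ = 9.16²/37 = 2.2677
SE = √(s₁²/n₁ + s₂²/n₂) = √(2.2169 + 2.2677) = 2.1177
df (Welch-Satterthwaite) = (s₁²/n₁ + s₂²/n₂)² / [(s₁²/n₁)²/(n₁-1) + (s₂²/n₂)²/(n₂-1)] ≈ 65.58
t = (x̄₁ - x̄₂) / SE = (58.89 - 52.48) / 2.1177 = 6.41 / 2.1177 = 3.027
p-value = 0.0035

Since p-value < α = 0.1, we reject H₀.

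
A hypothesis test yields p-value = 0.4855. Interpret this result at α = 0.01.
Since p = 0.4855 > α = 0.01, fail to reject H₀.
There is insufficient evidence to reject the null hypothesis; the result is not statistically significant at the 0.01 level.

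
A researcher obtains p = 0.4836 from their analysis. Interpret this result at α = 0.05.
Since p = 0.4836 > α = 0.05, fail to reject H₀.
There is insufficient evidence to reject the null hypothesis; the result is not statistically significant at the 0.05 level.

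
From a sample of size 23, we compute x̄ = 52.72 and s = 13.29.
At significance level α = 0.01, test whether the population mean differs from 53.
One-sample t-test:
H₀: μ = 53
H₁: μ ≠ 53
df = n - 1 = 22
t = (x̄ - μ₀) / (s/√n) = (52.72 - 53) / (13.29/√23) = -0.101
p-value = 0.9204

Since p-value > α = 0.01, we fail to reject H₀.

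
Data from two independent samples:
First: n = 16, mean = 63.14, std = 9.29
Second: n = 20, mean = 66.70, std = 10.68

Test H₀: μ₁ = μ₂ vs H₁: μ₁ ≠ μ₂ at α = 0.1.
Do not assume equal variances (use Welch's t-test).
Welch's two-sample t-test:
H₀: μ₁ = μ₂
H₁: μ₁ ≠ μ₂
s₁²/n₁ = 9.29²/16 = 5.3940,  s₂²/n₂ = 10.68²/20 = 5.7031
SE = √(s₁²/n₁ + s₂²/n₂) = √(5.3940 + 5.7031) = 3.3312
df (Welch-Satterthwaite) = (s₁²/n₁ + s₂²/n₂)² / [(s₁²/n₁)²/(n₁-1) + (s₂²/n₂)²/(n₂-1)] ≈ 33.72
t = (x̄₁ - x̄₂) / SE = (63.14 - 66.70) / 3.3312 = -3.56 / 3.3312 = -1.069
p-value = 0.2928

Since p-value > α = 0.1, we fail to reject H₀.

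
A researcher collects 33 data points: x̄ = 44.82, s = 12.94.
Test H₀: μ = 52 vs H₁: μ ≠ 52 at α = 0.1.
One-sample t-test:
H₀: μ = 52
H₁: μ ≠ 52
df = n - 1 = 32
t = (x̄ - μ₀) / (s/√n) = (44.82 - 52) / (12.94/√33) = -3.187
p-value = 0.0032

Since p-value < α = 0.1, we reject H₀.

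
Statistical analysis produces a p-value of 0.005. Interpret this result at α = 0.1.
Since p = 0.005 < α = 0.1, reject H₀.
There is sufficient evidence to reject the null hypothesis; the result is statistically significant at the 0.1 level.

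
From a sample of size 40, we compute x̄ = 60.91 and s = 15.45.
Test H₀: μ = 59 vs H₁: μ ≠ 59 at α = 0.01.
One-sample t-test:
H₀: μ = 59
H₁: μ ≠ 59
df = n - 1 = 39
t = (x̄ - μ₀) / (s/√n) = (60.91 - 59) / (15.45/√40) = 0.782
p-value = 0.4390

Since p-value > α = 0.01, we fail to reject H₀.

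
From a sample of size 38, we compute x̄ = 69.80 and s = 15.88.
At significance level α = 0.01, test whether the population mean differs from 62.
One-sample t-test:
H₀: μ = 62
H₁: μ ≠ 62
df = n - 1 = 37
t = (x̄ - μ₀) / (s/√n) = (69.80 - 62) / (15.88/√38) = 3.028
p-value = 0.0045

Since p-value < α = 0.01, we reject H₀.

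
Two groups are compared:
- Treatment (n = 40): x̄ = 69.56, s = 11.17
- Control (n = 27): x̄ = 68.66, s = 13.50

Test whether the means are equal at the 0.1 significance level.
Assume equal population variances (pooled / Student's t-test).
Student's two-sample t-test (equal variances):
H₀: μ₁ = μ₂
H₁: μ₁ ≠ μ₂
df = n₁ + n₂ - 2 = 65
Pooled variance s_p² = [(n₁-1)s₁² + (n₂-1)s₂²] / (n₁ + n₂ - 2) = [(39)(11.17²) + (26)(13.50²)] / 65 = 147.7613
SE = √(s_p²(1/n₁ + 1/n₂)) = √(147.7613 × (1/40 + 1/27)) = 3.0277
t = (x̄₁ - x̄₂) / SE = (69.56 - 68.66) / 3.0277 = 0.90 / 3.0277 = 0.297
p-value = 0.7672

Since p-value > α = 0.1, we fail to reject H₀.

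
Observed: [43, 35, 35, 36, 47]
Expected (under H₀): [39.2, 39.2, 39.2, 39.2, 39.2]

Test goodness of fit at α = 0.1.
Chi-square goodness of fit test:
H₀: observed counts match expected distribution
H₁: observed counts differ from expected distribution
df = k - 1 = 4
χ² = Σ(O - E)²/E
   = (43 - 39.2)²/39.2 + (35 - 39.2)²/39.2 + (35 - 39.2)²/39.2 + (36 - 39.2)²/39.2 + (47 - 39.2)²/39.2
   = 0.368 + 0.450 + 0.450 + 0.261 + 1.552
   = 3.08
p-value = 0.5443

Since p-value > α = 0.1, we fail to reject H₀.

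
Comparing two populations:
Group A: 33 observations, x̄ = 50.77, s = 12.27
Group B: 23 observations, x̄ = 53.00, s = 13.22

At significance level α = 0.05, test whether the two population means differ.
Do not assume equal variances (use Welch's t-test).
Welch's two-sample t-test:
H₀: μ₁ = μ₂
H₁: μ₁ ≠ μ₂
s₁²/n₁ = 12.27²/33 = 4.5622,  s₂²/n₂ = 13.22²/23 = 7.5986
SE = √(s₁²/n₁ + s₂²/n₂) = √(4.5622 + 7.5986) = 3.4872
df (Welch-Satterthwaite) = (s₁²/n₁ + s₂²/n₂)² / [(s₁²/n₁)²/(n₁-1) + (s₂²/n₂)²/(n₂-1)] ≈ 45.16
t = (x̄₁ - x̄₂) / SE = (50.77 - 53.00) / 3.4872 = -2.23 / 3.4872 = -0.639
p-value = 0.5257

Since p-value > α = 0.05, we fail to reject H₀.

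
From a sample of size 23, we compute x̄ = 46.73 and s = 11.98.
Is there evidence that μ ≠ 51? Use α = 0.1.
One-sample t-test:
H₀: μ = 51
H₁: μ ≠ 51
df = n - 1 = 22
t = (x̄ - μ₀) / (s/√n) = (46.73 - 51) / (11.98/√23) = -1.709
p-value = 0.1015

Since p-value > α = 0.1, we fail to reject H₀.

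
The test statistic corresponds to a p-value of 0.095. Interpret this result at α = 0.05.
Since p = 0.095 > α = 0.05, fail to reject H₀.
There is insufficient evidence to reject the null hypothesis; the result is not statistically significant at the 0.05 level.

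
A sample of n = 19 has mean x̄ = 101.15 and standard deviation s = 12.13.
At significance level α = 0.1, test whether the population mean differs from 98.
One-sample t-test:
H₀: μ = 98
H₁: μ ≠ 98
df = n - 1 = 18
t = (x̄ - μ₀) / (s/√n) = (101.15 - 98) / (12.13/√19) = 1.132
p-value = 0.2725

Since p-value > α = 0.1, we fail to reject H₀.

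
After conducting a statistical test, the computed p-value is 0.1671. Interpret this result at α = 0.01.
Since p = 0.1671 > α = 0.01, fail to reject H₀.
There is insufficient evidence to reject the null hypothesis; the result is not statistically significant at the 0.01 level.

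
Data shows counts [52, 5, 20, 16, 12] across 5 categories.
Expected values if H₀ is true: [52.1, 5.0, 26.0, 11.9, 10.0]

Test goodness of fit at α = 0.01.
Chi-square goodness of fit test:
H₀: observed counts match expected distribution
H₁: observed counts differ from expected distribution
df = k - 1 = 4
χ² = Σ(O - E)²/E
   = (52 - 52.1)²/52.1 + (5 - 5.0)²/5.0 + (20 - 26.0)²/26.0 + (16 - 11.9)²/11.9 + (12 - 10.0)²/10.0
   = 0.000 + 0.000 + 1.385 + 1.413 + 0.400
   = 3.20
p-value = 0.5253

Since p-value > α = 0.01, we fail to reject H₀.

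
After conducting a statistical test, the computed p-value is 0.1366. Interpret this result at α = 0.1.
Since p = 0.1366 > α = 0.1, fail to reject H₀.
There is insufficient evidence to reject the null hypothesis; the result is not statistically significant at the 0.1 level.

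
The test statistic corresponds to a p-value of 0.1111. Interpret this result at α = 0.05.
Since p = 0.1111 > α = 0.05, fail to reject H₀.
There is insufficient evidence to reject the null hypothesis; the result is not statistically significant at the 0.05 level.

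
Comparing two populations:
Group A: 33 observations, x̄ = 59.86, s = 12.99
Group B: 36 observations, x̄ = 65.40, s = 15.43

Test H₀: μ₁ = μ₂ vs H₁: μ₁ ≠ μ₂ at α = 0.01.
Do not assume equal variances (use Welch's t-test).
Welch's two-sample t-test:
H₀: μ₁ = μ₂
H₁: μ₁ ≠ μ₂
s₁²/n₁ = 12.99²/33 = 5.1133,  s₂²/n₂ = 15.43²/36 = 6.6135
SE = √(s₁²/n₁ + s₂²/n₂) = √(5.1133 + 6.6135) = 3.4244
df (Welch-Satterthwaite) = (s₁²/n₁ + s₂²/n₂)² / [(s₁²/n₁)²/(n₁-1) + (s₂²/n₂)²/(n₂-1)] ≈ 66.54
t = (x̄₁ - x̄₂) / SE = (59.86 - 65.40) / 3.4244 = -5.54 / 3.4244 = -1.618
p-value = 0.1104

Since p-value > α = 0.01, we fail to reject H₀.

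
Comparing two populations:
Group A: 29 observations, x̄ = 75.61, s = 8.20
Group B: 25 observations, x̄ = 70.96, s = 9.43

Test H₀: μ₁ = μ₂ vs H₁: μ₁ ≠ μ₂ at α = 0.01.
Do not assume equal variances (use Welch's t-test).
Welch's two-sample t-test:
H₀: μ₁ = μ₂
H₁: μ₁ ≠ μ₂
s₁²/n₁ = 8.20²/29 = 2.3186,  s₂²/n₂ = 9.43²/25 = 3.5570
SE = √(s₁²/n₁ + s₂²/n₂) = √(2.3186 + 3.5570) = 2.4240
df (Welch-Satterthwaite) = (s₁²/n₁ + s₂²/n₂)² / [(s₁²/n₁)²/(n₁-1) + (s₂²/n₂)²/(n₂-1)] ≈ 48.00
t = (x̄₁ - x̄₂) / SE = (75.61 - 70.96) / 2.4240 = 4.65 / 2.4240 = 1.918
p-value = 0.0610

Since p-value > α = 0.01, we fail to reject H₀.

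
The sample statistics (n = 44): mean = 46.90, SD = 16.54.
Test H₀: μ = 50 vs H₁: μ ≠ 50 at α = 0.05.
One-sample t-test:
H₀: μ = 50
H₁: μ ≠ 50
df = n - 1 = 43
t = (x̄ - μ₀) / (s/√n) = (46.90 - 50) / (16.54/√44) = -1.243
p-value = 0.2205

Since p-value > α = 0.05, we fail to reject H₀.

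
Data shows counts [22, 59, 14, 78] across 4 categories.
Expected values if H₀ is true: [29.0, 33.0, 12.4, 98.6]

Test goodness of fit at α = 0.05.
Chi-square goodness of fit test:
H₀: observed counts match expected distribution
H₁: observed counts differ from expected distribution
df = k - 1 = 3
χ² = Σ(O - E)²/E
   = (22 - 29.0)²/29.0 + (59 - 33.0)²/33.0 + (14 - 12.4)²/12.4 + (78 - 98.6)²/98.6
   = 1.690 + 20.485 + 0.206 + 4.304
   = 26.68
p-value < 0.0001

Since p-value < α = 0.05, we reject H₀.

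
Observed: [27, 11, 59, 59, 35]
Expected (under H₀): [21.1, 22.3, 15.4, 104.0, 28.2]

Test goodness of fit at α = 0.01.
Chi-square goodness of fit test:
H₀: observed counts match expected distribution
H₁: observed counts differ from expected distribution
df = k - 1 = 4
χ² = Σ(O - E)²/E
   = (27 - 21.1)²/21.1 + (11 - 22.3)²/22.3 + (59 - 15.4)²/15.4 + (59 - 104.0)²/104.0 + (35 - 28.2)²/28.2
   = 1.650 + 5.726 + 123.439 + 19.471 + 1.640
   = 151.93
p-value < 0.0001

Since p-value < α = 0.01, we reject H₀.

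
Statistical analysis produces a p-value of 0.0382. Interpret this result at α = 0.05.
Since p = 0.0382 < α = 0.05, reject H₀.
There is sufficient evidence to reject the null hypothesis; the result is statistically significant at the 0.05 level.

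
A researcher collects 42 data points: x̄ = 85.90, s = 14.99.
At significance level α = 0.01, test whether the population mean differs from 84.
One-sample t-test:
H₀: μ = 84
H₁: μ ≠ 84
df = n - 1 = 41
t = (x̄ - μ₀) / (s/√n) = (85.90 - 84) / (14.99/√42) = 0.821
p-value = 0.4161

Since p-value > α = 0.01, we fail to reject H₀.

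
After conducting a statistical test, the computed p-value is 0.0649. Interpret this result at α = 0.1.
Since p = 0.0649 < α = 0.1, reject H₀.
There is sufficient evidence to reject the null hypothesis; the result is statistically significant at the 0.1 level.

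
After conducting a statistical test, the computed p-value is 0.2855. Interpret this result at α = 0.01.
Since p = 0.2855 > α = 0.01, fail to reject H₀.
There is insufficient evidence to reject the null hypothesis; the result is not statistically significant at the 0.01 level.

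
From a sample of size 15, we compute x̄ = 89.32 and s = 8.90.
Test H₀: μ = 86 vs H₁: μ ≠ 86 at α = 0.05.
One-sample t-test:
H₀: μ = 86
H₁: μ ≠ 86
df = n - 1 = 14
t = (x̄ - μ₀) / (s/√n) = (89.32 - 86) / (8.90/√15) = 1.445
p-value = 0.1705

Since p-value > α = 0.05, we fail to reject H₀.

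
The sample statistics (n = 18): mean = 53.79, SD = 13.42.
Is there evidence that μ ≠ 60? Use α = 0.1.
One-sample t-test:
H₀: μ = 60
H₁: μ ≠ 60
df = n - 1 = 17
t = (x̄ - μ₀) / (s/√n) = (53.79 - 60) / (13.42/√18) = -1.963
p-value = 0.0662

Since p-value < α = 0.1, we reject H₀.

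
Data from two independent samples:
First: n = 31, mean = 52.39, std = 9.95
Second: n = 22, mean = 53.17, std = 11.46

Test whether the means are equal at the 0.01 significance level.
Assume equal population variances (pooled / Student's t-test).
Student's two-sample t-test (equal variances):
H₀: μ₁ = μ₂
H₁: μ₁ ≠ μ₂
df = n₁ + n₂ - 2 = 51
Pooled variance s_p² = [(n₁-1)s₁² + (n₂-1)s₂²] / (n₁ + n₂ - 2) = [(30)(9.95²) + (21)(11.46²)] / 51 = 112.3145
SE = √(s_p²(1/n₁ + 1/n₂)) = √(112.3145 × (1/31 + 1/22)) = 2.9544
t = (x̄₁ - x̄₂) / SE = (52.39 - 53.17) / 2.9544 = -0.78 / 2.9544 = -0.264
p-value = 0.7928

Since p-value > α = 0.01, we fail to reject H₀.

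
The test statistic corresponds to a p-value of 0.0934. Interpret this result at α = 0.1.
Since p = 0.0934 < α = 0.1, reject H₀.
There is sufficient evidence to reject the null hypothesis; the result is statistically significant at the 0.1 level.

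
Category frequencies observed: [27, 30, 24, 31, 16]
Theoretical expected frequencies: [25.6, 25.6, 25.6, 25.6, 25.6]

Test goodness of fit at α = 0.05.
Chi-square goodness of fit test:
H₀: observed counts match expected distribution
H₁: observed counts differ from expected distribution
df = k - 1 = 4
χ² = Σ(O - E)²/E
   = (27 - 25.6)²/25.6 + (30 - 25.6)²/25.6 + (24 - 25.6)²/25.6 + (31 - 25.6)²/25.6 + (16 - 25.6)²/25.6
   = 0.077 + 0.756 + 0.100 + 1.139 + 3.600
   = 5.67
p-value = 0.2250

Since p-value > α = 0.05, we fail to reject H₀.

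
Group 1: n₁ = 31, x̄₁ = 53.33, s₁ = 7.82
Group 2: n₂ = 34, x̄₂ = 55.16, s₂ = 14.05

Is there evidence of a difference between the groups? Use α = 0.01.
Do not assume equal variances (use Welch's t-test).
Welch's two-sample t-test:
H₀: μ₁ = μ₂
H₁: μ₁ ≠ μ₂
s₁²/n₁ = 7.82²/31 = 1.9727,  s₂²/n₂ = 14.05²/34 = 5.8060
SE = √(s₁²/n₁ + s₂²/n₂) = √(1.9727 + 5.8060) = 2.7890
df (Welch-Satterthwaite) = (s₁²/n₁ + s₂²/n₂)² / [(s₁²/n₁)²/(n₁-1) + (s₂²/n₂)²/(n₂-1)] ≈ 52.56
t = (x̄₁ - x̄₂) / SE = (53.33 - 55.16) / 2.7890 = -1.83 / 2.7890 = -0.656
p-value = 0.5146

Since p-value > α = 0.01, we fail to reject H₀.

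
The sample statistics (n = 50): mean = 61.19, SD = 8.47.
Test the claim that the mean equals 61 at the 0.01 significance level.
One-sample t-test:
H₀: μ = 61
H₁: μ ≠ 61
df = n - 1 = 49
t = (x̄ - μ₀) / (s/√n) = (61.19 - 61) / (8.47/√50) = 0.159
p-value = 0.8746

Since p-value > α = 0.01, we fail to reject H₀.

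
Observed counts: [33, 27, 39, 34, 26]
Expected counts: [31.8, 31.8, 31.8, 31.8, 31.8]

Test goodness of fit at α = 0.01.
Chi-square goodness of fit test:
H₀: observed counts match expected distribution
H₁: observed counts differ from expected distribution
df = k - 1 = 4
χ² = Σ(O - E)²/E
   = (33 - 31.8)²/31.8 + (27 - 31.8)²/31.8 + (39 - 31.8)²/31.8 + (34 - 31.8)²/31.8 + (26 - 31.8)²/31.8
   = 0.045 + 0.725 + 1.630 + 0.152 + 1.058
   = 3.61
p-value = 0.4613

Since p-value > α = 0.01, we fail to reject H₀.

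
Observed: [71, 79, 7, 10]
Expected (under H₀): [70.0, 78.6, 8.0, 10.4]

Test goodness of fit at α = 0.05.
Chi-square goodness of fit test:
H₀: observed counts match expected distribution
H₁: observed counts differ from expected distribution
df = k - 1 = 3
χ² = Σ(O - E)²/E
   = (71 - 70.0)²/70.0 + (79 - 78.6)²/78.6 + (7 - 8.0)²/8.0 + (10 - 10.4)²/10.4
   = 0.014 + 0.002 + 0.125 + 0.015
   = 0.16
p-value = 0.9843

Since p-value > α = 0.05, we fail to reject H₀.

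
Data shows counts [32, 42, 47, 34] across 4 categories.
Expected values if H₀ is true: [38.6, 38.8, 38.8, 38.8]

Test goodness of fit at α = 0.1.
Chi-square goodness of fit test:
H₀: observed counts match expected distribution
H₁: observed counts differ from expected distribution
df = k - 1 = 3
χ² = Σ(O - E)²/E
   = (32 - 38.6)²/38.6 + (42 - 38.8)²/38.8 + (47 - 38.8)²/38.8 + (34 - 38.8)²/38.8
   = 1.128 + 0.264 + 1.733 + 0.594
   = 3.72
p-value = 0.2934

Since p-value > α = 0.1, we fail to reject H₀.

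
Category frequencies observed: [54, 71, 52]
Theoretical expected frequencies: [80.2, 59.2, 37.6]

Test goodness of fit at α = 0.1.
Chi-square goodness of fit test:
H₀: observed counts match expected distribution
H₁: observed counts differ from expected distribution
df = k - 1 = 2
χ² = Σ(O - E)²/E
   = (54 - 80.2)²/80.2 + (71 - 59.2)²/59.2 + (52 - 37.6)²/37.6
   = 8.559 + 2.352 + 5.515
   = 16.43
p-value = 0.0003

Since p-value < α = 0.1, we reject H₀.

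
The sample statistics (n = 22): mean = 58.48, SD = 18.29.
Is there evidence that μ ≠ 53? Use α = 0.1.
One-sample t-test:
H₀: μ = 53
H₁: μ ≠ 53
df = n - 1 = 21
t = (x̄ - μ₀) / (s/√n) = (58.48 - 53) / (18.29/√22) = 1.405
p-value = 0.1745

Since p-value > α = 0.1, we fail to reject H₀.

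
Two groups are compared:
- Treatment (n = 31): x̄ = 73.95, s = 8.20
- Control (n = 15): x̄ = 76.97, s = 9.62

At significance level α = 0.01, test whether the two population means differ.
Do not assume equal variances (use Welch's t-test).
Welch's two-sample t-test:
H₀: μ₁ = μ₂
H₁: μ₁ ≠ μ₂
s₁²/n₁ = 8.20²/31 = 2.1690,  s₂²/n₂ = 9.62²/15 = 6.1696
SE = √(s₁²/n₁ + s₂²/n₂) = √(2.1690 + 6.1696) = 2.8877
df (Welch-Satterthwaite) = (s₁²/n₁ + s₂²/n₂)² / [(s₁²/n₁)²/(n₁-1) + (s₂²/n₂)²/(n₂-1)] ≈ 24.18
t = (x̄₁ - x̄₂) / SE = (73.95 - 76.97) / 2.8877 = -3.02 / 2.8877 = -1.046
p-value = 0.3060

Since p-value > α = 0.01, we fail to reject H₀.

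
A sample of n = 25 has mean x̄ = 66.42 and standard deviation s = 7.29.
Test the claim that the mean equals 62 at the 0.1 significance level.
One-sample t-test:
H₀: μ = 62
H₁: μ ≠ 62
df = n - 1 = 24
t = (x̄ - μ₀) / (s/√n) = (66.42 - 62) / (7.29/√25) = 3.032
p-value = 0.0058

Since p-value < α = 0.1, we reject H₀.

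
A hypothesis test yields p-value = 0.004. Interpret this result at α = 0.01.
Since p = 0.004 < α = 0.01, reject H₀.
There is sufficient evidence to reject the null hypothesis; the result is statistically significant at the 0.01 level.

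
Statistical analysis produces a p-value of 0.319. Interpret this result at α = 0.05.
Since p = 0.319 > α = 0.05, fail to reject H₀.
There is insufficient evidence to reject the null hypothesis; the result is not statistically significant at the 0.05 level.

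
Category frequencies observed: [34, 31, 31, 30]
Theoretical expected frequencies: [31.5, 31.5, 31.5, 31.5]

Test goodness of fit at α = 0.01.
Chi-square goodness of fit test:
H₀: observed counts match expected distribution
H₁: observed counts differ from expected distribution
df = k - 1 = 3
χ² = Σ(O - E)²/E
   = (34 - 31.5)²/31.5 + (31 - 31.5)²/31.5 + (31 - 31.5)²/31.5 + (30 - 31.5)²/31.5
   = 0.198 + 0.008 + 0.008 + 0.071
   = 0.29
p-value = 0.9627

Since p-value > α = 0.01, we fail to reject H₀.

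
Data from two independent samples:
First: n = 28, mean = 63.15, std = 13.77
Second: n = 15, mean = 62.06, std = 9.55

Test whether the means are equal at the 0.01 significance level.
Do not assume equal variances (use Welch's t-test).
Welch's two-sample t-test:
H₀: μ₁ = μ₂
H₁: μ₁ ≠ μ₂
s₁²/n₁ = 13.77²/28 = 6.7719,  s₂²/n₂ = 9.55²/15 = 6.0802
SE = √(s₁²/n₁ + s₂²/n₂) = √(6.7719 + 6.0802) = 3.5850
df (Welch-Satterthwaite) = (s₁²/n₁ + s₂²/n₂)² / [(s₁²/n₁)²/(n₁-1) + (s₂²/n₂)²/(n₂-1)] ≈ 38.07
t = (x̄₁ - x̄₂) / SE = (63.15 - 62.06) / 3.5850 = 1.09 / 3.5850 = 0.304
p-value = 0.7627

Since p-value > α = 0.01, we fail to reject H₀.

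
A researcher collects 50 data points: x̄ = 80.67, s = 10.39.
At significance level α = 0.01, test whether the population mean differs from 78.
One-sample t-test:
H₀: μ = 78
H₁: μ ≠ 78
df = n - 1 = 49
t = (x̄ - μ₀) / (s/√n) = (80.67 - 78) / (10.39/√50) = 1.817
p-value = 0.0753

Since p-value > α = 0.01, we fail to reject H₀.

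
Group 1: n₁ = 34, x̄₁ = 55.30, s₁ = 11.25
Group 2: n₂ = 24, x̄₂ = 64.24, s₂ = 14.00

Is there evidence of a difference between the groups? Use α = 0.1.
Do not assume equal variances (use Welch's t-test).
Welch's two-sample t-test:
H₀: μ₁ = μ₂
H₁: μ₁ ≠ μ₂
s₁²/n₁ = 11.25²/34 = 3.7224,  s₂²/n₂ = 14.00²/24 = 8.1667
SE = √(s₁²/n₁ + s₂²/n₂) = √(3.7224 + 8.1667) = 3.4481
df (Welch-Satterthwaite) = (s₁²/n₁ + s₂²/n₂)² / [(s₁²/n₁)²/(n₁-1) + (s₂²/n₂)²/(n₂-1)] ≈ 42.58
t = (x̄₁ - x̄₂) / SE = (55.30 - 64.24) / 3.4481 = -8.94 / 3.4481 = -2.593
p-value = 0.0130

Since p-value < α = 0.1, we reject H₀.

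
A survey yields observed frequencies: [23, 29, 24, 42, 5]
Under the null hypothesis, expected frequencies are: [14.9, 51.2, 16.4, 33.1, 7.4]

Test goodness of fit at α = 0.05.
Chi-square goodness of fit test:
H₀: observed counts match expected distribution
H₁: observed counts differ from expected distribution
df = k - 1 = 4
χ² = Σ(O - E)²/E
   = (23 - 14.9)²/14.9 + (29 - 51.2)²/51.2 + (24 - 16.4)²/16.4 + (42 - 33.1)²/33.1 + (5 - 7.4)²/7.4
   = 4.403 + 9.626 + 3.522 + 2.393 + 0.778
   = 20.72
p-value = 0.0004

Since p-value < α = 0.05, we reject H₀.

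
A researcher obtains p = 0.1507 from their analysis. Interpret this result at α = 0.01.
Since p = 0.1507 > α = 0.01, fail to reject H₀.
There is insufficient evidence to reject the null hypothesis; the result is not statistically significant at the 0.01 level.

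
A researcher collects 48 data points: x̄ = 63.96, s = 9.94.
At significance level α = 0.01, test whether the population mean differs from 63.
One-sample t-test:
H₀: μ = 63
H₁: μ ≠ 63
df = n - 1 = 47
t = (x̄ - μ₀) / (s/√n) = (63.96 - 63) / (9.94/√48) = 0.669
p-value = 0.5067

Since p-value > α = 0.01, we fail to reject H₀.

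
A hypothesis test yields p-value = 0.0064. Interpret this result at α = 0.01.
Since p = 0.0064 < α = 0.01, reject H₀.
There is sufficient evidence to reject the null hypothesis; the result is statistically significant at the 0.01 level.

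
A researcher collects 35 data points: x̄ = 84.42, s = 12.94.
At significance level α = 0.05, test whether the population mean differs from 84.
One-sample t-test:
H₀: μ = 84
H₁: μ ≠ 84
df = n - 1 = 34
t = (x̄ - μ₀) / (s/√n) = (84.42 - 84) / (12.94/√35) = 0.192
p-value = 0.8489

Since p-value > α = 0.05, we fail to reject H₀.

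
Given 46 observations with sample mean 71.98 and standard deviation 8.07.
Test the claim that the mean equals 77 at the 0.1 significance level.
One-sample t-test:
H₀: μ = 77
H₁: μ ≠ 77
df = n - 1 = 45
t = (x̄ - μ₀) / (s/√n) = (71.98 - 77) / (8.07/√46) = -4.219
p-value = 0.0001

Since p-value < α = 0.1, we reject H₀.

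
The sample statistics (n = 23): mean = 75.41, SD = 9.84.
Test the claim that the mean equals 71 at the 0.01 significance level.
One-sample t-test:
H₀: μ = 71
H₁: μ ≠ 71
df = n - 1 = 22
t = (x̄ - μ₀) / (s/√n) = (75.41 - 71) / (9.84/√23) = 2.149
p-value = 0.0429

Since p-value > α = 0.01, we fail to reject H₀.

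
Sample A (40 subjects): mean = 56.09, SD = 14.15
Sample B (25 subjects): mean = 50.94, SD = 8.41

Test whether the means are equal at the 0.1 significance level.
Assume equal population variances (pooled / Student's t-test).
Student's two-sample t-test (equal variances):
H₀: μ₁ = μ₂
H₁: μ₁ ≠ μ₂
df = n₁ + n₂ - 2 = 63
Pooled variance s_p² = [(n₁-1)s₁² + (n₂-1)s₂²] / (n₁ + n₂ - 2) = [(39)(14.15²) + (24)(8.41²)] / 63 = 150.8913
SE = √(s_p²(1/n₁ + 1/n₂)) = √(150.8913 × (1/40 + 1/25)) = 3.1318
t = (x̄₁ - x̄₂) / SE = (56.09 - 50.94) / 3.1318 = 5.15 / 3.1318 = 1.644
p-value = 0.1051

Since p-value > α = 0.1, we fail to reject H₀.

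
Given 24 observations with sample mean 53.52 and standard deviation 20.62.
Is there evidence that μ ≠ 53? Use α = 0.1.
One-sample t-test:
H₀: μ = 53
H₁: μ ≠ 53
df = n - 1 = 23
t = (x̄ - μ₀) / (s/√n) = (53.52 - 53) / (20.62/√24) = 0.124
p-value = 0.9027

Since p-value > α = 0.1, we fail to reject H₀.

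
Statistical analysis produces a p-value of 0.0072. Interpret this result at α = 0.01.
Since p = 0.0072 < α = 0.01, reject H₀.
There is sufficient evidence to reject the null hypothesis; the result is statistically significant at the 0.01 level.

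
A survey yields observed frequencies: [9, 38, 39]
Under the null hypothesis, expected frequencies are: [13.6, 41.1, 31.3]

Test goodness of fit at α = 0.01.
Chi-square goodness of fit test:
H₀: observed counts match expected distribution
H₁: observed counts differ from expected distribution
df = k - 1 = 2
χ² = Σ(O - E)²/E
   = (9 - 13.6)²/13.6 + (38 - 41.1)²/41.1 + (39 - 31.3)²/31.3
   = 1.556 + 0.234 + 1.894
   = 3.68
p-value = 0.1585

Since p-value > α = 0.01, we fail to reject H₀.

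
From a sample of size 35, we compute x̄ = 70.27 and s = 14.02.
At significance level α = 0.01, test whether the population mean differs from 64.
One-sample t-test:
H₀: μ = 64
H₁: μ ≠ 64
df = n - 1 = 34
t = (x̄ - μ₀) / (s/√n) = (70.27 - 64) / (14.02/√35) = 2.646
p-value = 0.0123

Since p-value > α = 0.01, we fail to reject H₀.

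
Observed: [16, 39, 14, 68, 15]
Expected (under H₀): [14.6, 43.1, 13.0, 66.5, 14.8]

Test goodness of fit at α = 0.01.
Chi-square goodness of fit test:
H₀: observed counts match expected distribution
H₁: observed counts differ from expected distribution
df = k - 1 = 4
χ² = Σ(O - E)²/E
   = (16 - 14.6)²/14.6 + (39 - 43.1)²/43.1 + (14 - 13.0)²/13.0 + (68 - 66.5)²/66.5 + (15 - 14.8)²/14.8
   = 0.134 + 0.390 + 0.077 + 0.034 + 0.003
   = 0.64
p-value = 0.9588

Since p-value > α = 0.01, we fail to reject H₀.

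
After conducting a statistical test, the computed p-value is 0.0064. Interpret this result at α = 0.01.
Since p = 0.0064 < α = 0.01, reject H₀.
There is sufficient evidence to reject the null hypothesis; the result is statistically significant at the 0.01 level.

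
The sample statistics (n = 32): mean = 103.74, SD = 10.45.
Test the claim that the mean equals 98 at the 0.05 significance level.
One-sample t-test:
H₀: μ = 98
H₁: μ ≠ 98
df = n - 1 = 31
t = (x̄ - μ₀) / (s/√n) = (103.74 - 98) / (10.45/√32) = 3.107
p-value = 0.0040

Since p-value < α = 0.05, we reject H₀.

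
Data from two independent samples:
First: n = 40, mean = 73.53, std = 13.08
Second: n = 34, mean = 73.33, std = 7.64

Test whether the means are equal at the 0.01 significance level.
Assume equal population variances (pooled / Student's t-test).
Student's two-sample t-test (equal variances):
H₀: μ₁ = μ₂
H₁: μ₁ ≠ μ₂
df = n₁ + n₂ - 2 = 72
Pooled variance s_p² = [(n₁-1)s₁² + (n₂-1)s₂²] / (n₁ + n₂ - 2) = [(39)(13.08²) + (33)(7.64²)] / 72 = 119.4245
SE = √(s_p²(1/n₁ + 1/n₂)) = √(119.4245 × (1/40 + 1/34)) = 2.5491
t = (x̄₁ - x̄₂) / SE = (73.53 - 73.33) / 2.5491 = 0.20 / 2.5491 = 0.078
p-value = 0.9377

Since p-value > α = 0.01, we fail to reject H₀.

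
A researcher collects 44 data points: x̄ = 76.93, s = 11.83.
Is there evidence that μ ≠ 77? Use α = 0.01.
One-sample t-test:
H₀: μ = 77
H₁: μ ≠ 77
df = n - 1 = 43
t = (x̄ - μ₀) / (s/√n) = (76.93 - 77) / (11.83/√44) = -0.039
p-value = 0.9689

Since p-value > α = 0.01, we fail to reject H₀.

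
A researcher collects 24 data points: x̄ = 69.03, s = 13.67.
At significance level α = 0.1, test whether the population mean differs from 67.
One-sample t-test:
H₀: μ = 67
H₁: μ ≠ 67
df = n - 1 = 23
t = (x̄ - μ₀) / (s/√n) = (69.03 - 67) / (13.67/√24) = 0.728
p-value = 0.4743

Since p-value > α = 0.1, we fail to reject H₀.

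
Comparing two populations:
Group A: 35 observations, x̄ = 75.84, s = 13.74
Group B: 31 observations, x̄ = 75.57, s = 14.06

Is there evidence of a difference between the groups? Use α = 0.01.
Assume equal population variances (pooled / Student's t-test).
Student's two-sample t-test (equal variances):
H₀: μ₁ = μ₂
H₁: μ₁ ≠ μ₂
df = n₁ + n₂ - 2 = 64
Pooled variance s_p² = [(n₁-1)s₁² + (n₂-1)s₂²] / (n₁ + n₂ - 2) = [(34)(13.74²) + (30)(14.06²)] / 64 = 192.9576
SE = √(s_p²(1/n₁ + 1/n₂)) = √(192.9576 × (1/35 + 1/31)) = 3.4260
t = (x̄₁ - x̄₂) / SE = (75.84 - 75.57) / 3.4260 = 0.27 / 3.4260 = 0.079
p-value = 0.9374

Since p-value > α = 0.01, we fail to reject H₀.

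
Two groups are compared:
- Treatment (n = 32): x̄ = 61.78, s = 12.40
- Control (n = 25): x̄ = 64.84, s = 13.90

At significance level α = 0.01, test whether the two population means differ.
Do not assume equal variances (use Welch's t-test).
Welch's two-sample t-test:
H₀: μ₁ = μ₂
H₁: μ₁ ≠ μ₂
s₁²/n₁ = 12.40²/32 = 4.8050,  s₂²/n₂ = 13.90²/25 = 7.7284
SE = √(s₁²/n₁ + s₂²/n₂) = √(4.8050 + 7.7284) = 3.5403
df (Welch-Satterthwaite) = (s₁²/n₁ + s₂²/n₂)² / [(s₁²/n₁)²/(n₁-1) + (s₂²/n₂)²/(n₂-1)] ≈ 48.58
t = (x̄₁ - x̄₂) / SE = (61.78 - 64.84) / 3.5403 = -3.06 / 3.5403 = -0.864
p-value = 0.3916

Since p-value > α = 0.01, we fail to reject H₀.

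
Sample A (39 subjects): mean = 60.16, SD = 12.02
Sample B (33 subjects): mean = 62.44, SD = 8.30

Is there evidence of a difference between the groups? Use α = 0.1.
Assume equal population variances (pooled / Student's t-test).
Student's two-sample t-test (equal variances):
H₀: μ₁ = μ₂
H₁: μ₁ ≠ μ₂
df = n₁ + n₂ - 2 = 70
Pooled variance s_p² = [(n₁-1)s₁² + (n₂-1)s₂²] / (n₁ + n₂ - 2) = [(38)(12.02²) + (32)(8.30²)] / 70 = 109.9248
SE = √(s_p²(1/n₁ + 1/n₂)) = √(109.9248 × (1/39 + 1/33)) = 2.4798
t = (x̄₁ - x̄₂) / SE = (60.16 - 62.44) / 2.4798 = -2.28 / 2.4798 = -0.919
p-value = 0.3610

Since p-value > α = 0.1, we fail to reject H₀.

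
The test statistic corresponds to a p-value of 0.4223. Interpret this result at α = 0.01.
Since p = 0.4223 > α = 0.01, fail to reject H₀.
There is insufficient evidence to reject the null hypothesis; the result is not statistically significant at the 0.01 level.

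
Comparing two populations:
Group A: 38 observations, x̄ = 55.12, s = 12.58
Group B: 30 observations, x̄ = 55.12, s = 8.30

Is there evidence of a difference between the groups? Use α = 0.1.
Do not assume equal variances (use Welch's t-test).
Welch's two-sample t-test:
H₀: μ₁ = μ₂
H₁: μ₁ ≠ μ₂
s₁²/n₁ = 12.58²/38 = 4.1646,  s₂²/n₂ = 8.30²/30 = 2.2963
SE = √(s₁²/n₁ + s₂²/n₂) = √(4.1646 + 2.2963) = 2.5418
df (Welch-Satterthwaite) = (s₁²/n₁ + s₂²/n₂)² / [(s₁²/n₁)²/(n₁-1) + (s₂²/n₂)²/(n₂-1)] ≈ 64.16
t = (x̄₁ - x̄₂) / SE = (55.12 - 55.12) / 2.5418 = 0.00 / 2.5418 = 0.000
p-value = 1.0000

Since p-value > α = 0.1, we fail to reject H₀.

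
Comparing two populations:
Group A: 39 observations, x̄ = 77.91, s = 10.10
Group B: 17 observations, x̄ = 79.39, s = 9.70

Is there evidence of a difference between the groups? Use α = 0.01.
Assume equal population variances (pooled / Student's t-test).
Student's two-sample t-test (equal variances):
H₀: μ₁ = μ₂
H₁: μ₁ ≠ μ₂
df = n₁ + n₂ - 2 = 54
Pooled variance s_p² = [(n₁-1)s₁² + (n₂-1)s₂²] / (n₁ + n₂ - 2) = [(38)(10.10²) + (16)(9.70²)] / 54 = 99.6633
SE = √(s_p²(1/n₁ + 1/n₂)) = √(99.6633 × (1/39 + 1/17)) = 2.9014
t = (x̄₁ - x̄₂) / SE = (77.91 - 79.39) / 2.9014 = -1.48 / 2.9014 = -0.510
p-value = 0.6121

Since p-value > α = 0.01, we fail to reject H₀.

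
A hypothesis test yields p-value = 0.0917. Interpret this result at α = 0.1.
Since p = 0.0917 < α = 0.1, reject H₀.
There is sufficient evidence to reject the null hypothesis; the result is statistically significant at the 0.1 level.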